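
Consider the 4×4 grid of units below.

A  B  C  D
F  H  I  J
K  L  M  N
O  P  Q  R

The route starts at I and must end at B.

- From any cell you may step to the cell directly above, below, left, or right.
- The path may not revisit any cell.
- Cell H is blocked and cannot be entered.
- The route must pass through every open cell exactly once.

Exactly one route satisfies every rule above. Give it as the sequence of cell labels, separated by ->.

Need to visit all 15 open cells exactly once, starting at I and ending at B.
Cell R has only two open neighbours (N and Q), so the path must pass straight through it: one of those is the cell it's entered from and the other is where it exits.
Route from I: up 1 to C, right 1 to D, down 3 to R, left 1 to Q, up 1 to M, left 1 to L, down 1 to P, left 1 to O, up 3 to A, right 1 to B — 14 moves in all.
Check: all 15 open cells covered.

I -> C -> D -> J -> N -> R -> Q -> M -> L -> P -> O -> K -> F -> A -> B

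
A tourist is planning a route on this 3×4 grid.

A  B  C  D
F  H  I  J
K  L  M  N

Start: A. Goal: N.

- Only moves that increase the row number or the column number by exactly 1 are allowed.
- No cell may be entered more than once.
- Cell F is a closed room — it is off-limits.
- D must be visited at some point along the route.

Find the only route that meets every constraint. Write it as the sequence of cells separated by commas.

Moves only go right or down, so the column and row indices never decrease.
Route from A: right 3 to D, down 2 to N — 5 moves in all.
Check: all required cells visited.

A, B, C, D, J, N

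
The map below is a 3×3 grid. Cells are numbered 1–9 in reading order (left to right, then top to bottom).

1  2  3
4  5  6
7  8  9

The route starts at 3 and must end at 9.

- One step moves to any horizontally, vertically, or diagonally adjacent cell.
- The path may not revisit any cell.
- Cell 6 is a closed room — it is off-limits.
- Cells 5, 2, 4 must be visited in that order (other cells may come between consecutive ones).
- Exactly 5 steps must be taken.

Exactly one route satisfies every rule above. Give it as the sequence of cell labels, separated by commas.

3, 5, 2, 4, 8, 9

The waypoints must appear in the order 5, 2, 4, with no cell reused.
Route from 3: down-left 1 to 5, up 1 to 2, down-left 1 to 4, down-right 1 to 8, right 1 to 9 — 5 moves in all.
Check: order respected (5 at step 1, 2 at step 2, 4 at step 3); 5 moves as required.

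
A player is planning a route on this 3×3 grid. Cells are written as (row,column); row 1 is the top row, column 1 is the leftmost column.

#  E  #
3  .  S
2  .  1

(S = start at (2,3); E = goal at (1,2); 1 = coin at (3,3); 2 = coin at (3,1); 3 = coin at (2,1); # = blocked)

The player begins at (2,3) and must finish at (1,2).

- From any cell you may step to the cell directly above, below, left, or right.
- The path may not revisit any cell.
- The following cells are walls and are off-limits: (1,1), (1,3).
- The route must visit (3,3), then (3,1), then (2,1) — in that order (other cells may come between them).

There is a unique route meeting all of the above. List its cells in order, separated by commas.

The waypoints must appear in the order (3,3), (3,1), (2,1), with no cell reused.
Route from (2,3): down to (3,3), 2× left (reaching (3,1)), up to (2,1), right to (2,2), up to (1,2) — 6 moves in all.
Check: order respected (1 at step 1, 2 at step 3, 3 at step 4).

(2,3), (3,3), (3,2), (3,1), (2,1), (2,2), (1,2)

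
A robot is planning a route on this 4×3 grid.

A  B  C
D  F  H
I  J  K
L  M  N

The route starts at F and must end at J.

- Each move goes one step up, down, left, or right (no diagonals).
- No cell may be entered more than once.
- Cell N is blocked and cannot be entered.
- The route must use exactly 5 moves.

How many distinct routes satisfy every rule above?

3

Need simple routes of exactly 5 moves from F to J (Manhattan distance 1, so 2 moves are spent on a detour and 2 undoing it).
Enumerating: F B A D I J | F B C H K J | F D I L M J.
That gives 3 routes.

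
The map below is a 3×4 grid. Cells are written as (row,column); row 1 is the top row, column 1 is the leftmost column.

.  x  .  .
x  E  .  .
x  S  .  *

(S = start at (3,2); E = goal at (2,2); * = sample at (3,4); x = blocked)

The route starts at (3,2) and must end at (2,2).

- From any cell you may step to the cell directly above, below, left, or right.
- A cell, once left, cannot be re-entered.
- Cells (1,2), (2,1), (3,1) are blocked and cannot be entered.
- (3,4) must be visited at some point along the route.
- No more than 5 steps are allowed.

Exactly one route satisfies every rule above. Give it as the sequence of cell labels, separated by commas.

(3,2), (3,3), (3,4), (2,4), (2,3), (2,2)

Any route must reach (3,4) and still end at (2,2) within 5 moves, so the order of the required stops is forced.
Route from (3,2): right 2 to (3,4), up 1 to (2,4), left 2 to (2,2) — 5 moves in all.
Check: all required cells visited; 5 ≤ 5 moves.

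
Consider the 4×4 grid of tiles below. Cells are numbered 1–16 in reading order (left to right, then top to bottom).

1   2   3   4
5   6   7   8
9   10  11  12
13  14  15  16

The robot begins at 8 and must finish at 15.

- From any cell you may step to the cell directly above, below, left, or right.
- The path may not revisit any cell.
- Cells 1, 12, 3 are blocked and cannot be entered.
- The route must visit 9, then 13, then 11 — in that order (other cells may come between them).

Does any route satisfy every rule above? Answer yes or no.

One route that works: 8 → 7 → 6 → 5 → 9 → 13 → 14 → 10 → 11 → 15.

yes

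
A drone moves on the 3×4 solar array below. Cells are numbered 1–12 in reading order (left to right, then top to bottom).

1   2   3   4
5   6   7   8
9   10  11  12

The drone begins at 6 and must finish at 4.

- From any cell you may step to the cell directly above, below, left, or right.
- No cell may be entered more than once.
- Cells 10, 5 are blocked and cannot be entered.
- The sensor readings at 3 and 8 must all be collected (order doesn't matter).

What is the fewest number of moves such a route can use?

Any route passes through 3 and 8 in some order between 6 and 4. Summing Manhattan distances along each leg and taking the cheapest ordering (6 → 3 → 8 → 4) gives a lower bound of 2 + 2 + 1 = 5 moves.
A route of 5 moves achieves this: 6 → 2 → 3 → 7 → 8 → 4.
Since 5 matches the lower bound, it is optimal.

5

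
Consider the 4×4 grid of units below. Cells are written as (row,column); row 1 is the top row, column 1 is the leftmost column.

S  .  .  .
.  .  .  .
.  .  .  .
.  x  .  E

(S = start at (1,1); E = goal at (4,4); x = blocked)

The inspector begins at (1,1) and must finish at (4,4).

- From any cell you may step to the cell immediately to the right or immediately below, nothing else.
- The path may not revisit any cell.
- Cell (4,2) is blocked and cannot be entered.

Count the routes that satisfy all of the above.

A right/down-only route from (1,1) to (4,4) makes exactly 3 down-moves and 3 right-moves in some order.
With no other constraints that would be C(6,3) = 20 routes.
Subtract routes through each blocked cell (inclusion–exclusion for overlaps): − through (4,2): 4 → 16.
That gives 16 routes.

16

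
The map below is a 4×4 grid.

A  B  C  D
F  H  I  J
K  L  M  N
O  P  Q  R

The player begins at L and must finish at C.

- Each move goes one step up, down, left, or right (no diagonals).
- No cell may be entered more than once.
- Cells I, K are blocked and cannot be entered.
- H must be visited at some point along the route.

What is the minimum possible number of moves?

3

Any route passes through H somewhere between L and C. Summing Manhattan distances along the two legs (L → H → C) gives a lower bound of 1 + 2 = 3 moves.
A route of 3 moves achieves this: L → H → B → C.
Since 3 matches the lower bound, it is optimal.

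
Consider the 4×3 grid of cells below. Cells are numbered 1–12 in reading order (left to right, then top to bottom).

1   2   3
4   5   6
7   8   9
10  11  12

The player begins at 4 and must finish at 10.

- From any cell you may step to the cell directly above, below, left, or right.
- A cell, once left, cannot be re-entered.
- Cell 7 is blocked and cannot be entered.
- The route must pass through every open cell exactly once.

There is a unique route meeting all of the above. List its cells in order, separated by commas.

4, 1, 2, 3, 6, 5, 8, 9, 12, 11, 10

Need to visit all 11 open cells exactly once, starting at 4 and ending at 10.
Cell 12 has only two open neighbours (9 and 11), so the path must pass straight through it: one of those is the cell it's entered from and the other is where it exits.
Route from 4: up 1 to 1, right 2 to 3, down 1 to 6, left 1 to 5, down 1 to 8, right 1 to 9, down 1 to 12, left 2 to 10 — 10 moves in all.
Check: all 11 open cells covered.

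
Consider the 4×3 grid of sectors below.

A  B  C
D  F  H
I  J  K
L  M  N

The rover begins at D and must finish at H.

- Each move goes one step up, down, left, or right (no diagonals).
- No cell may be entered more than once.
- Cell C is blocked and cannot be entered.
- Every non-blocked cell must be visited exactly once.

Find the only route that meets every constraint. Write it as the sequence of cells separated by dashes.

Need to visit all 11 open cells exactly once, starting at D and ending at H.
Cell B has only two open neighbours (F and A), so the path must pass straight through it: one of those is the cell it's entered from and the other is where it exits.
Route from D: up to A, right to B, 2× down (reaching J), left to I, down to L, 2× right (reaching N), 2× up (reaching H) — 10 moves in all.
Check: all 11 open cells covered.

D - A - B - F - J - I - L - M - N - K - H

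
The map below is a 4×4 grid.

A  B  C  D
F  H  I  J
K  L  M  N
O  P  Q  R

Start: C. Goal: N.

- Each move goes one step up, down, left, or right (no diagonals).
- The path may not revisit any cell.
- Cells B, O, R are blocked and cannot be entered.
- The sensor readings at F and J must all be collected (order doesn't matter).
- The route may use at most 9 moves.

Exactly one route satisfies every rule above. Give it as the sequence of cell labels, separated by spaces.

The budget equals the shortest possible length, so every move has to be on a shortest route through the required cells.
Route from C: right 1 to D, down 1 to J, left 3 to F, down 1 to K, right 3 to N — 9 moves in all.
Check: all required cells visited; 9 ≤ 9 moves.

C D J I H F K L M N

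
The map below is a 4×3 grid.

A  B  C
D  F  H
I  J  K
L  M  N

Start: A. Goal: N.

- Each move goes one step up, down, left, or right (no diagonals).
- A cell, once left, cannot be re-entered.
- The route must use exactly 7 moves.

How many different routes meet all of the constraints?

13

Need simple routes of exactly 7 moves from A to N (Manhattan distance 5, so 1 moves are spent on a detour and 1 undoing it).
Branch systematically from the start, pruning whenever the remaining move budget drops below the Manhattan distance to N or differs from it in parity. Grouping the completions by first move — via D: 5; via B: 8 — and summing: 5 + 8 = 13.
That gives 13 routes.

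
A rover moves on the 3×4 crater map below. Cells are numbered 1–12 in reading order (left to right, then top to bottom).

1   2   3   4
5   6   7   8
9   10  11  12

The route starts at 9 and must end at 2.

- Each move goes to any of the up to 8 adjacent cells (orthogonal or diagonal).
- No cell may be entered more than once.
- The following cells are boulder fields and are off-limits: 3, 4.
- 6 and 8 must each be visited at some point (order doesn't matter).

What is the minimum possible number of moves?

Any route passes through 6 and 8 in some order between 9 and 2. Summing Chebyshev distances along each leg and taking the cheapest ordering (9 → 6 → 8 → 2) gives a lower bound of 1 + 2 + 2 = 5 moves.
A route of 5 moves achieves this: 9 → 6 → 11 → 8 → 7 → 2.
Since 5 matches the lower bound, it is optimal.

5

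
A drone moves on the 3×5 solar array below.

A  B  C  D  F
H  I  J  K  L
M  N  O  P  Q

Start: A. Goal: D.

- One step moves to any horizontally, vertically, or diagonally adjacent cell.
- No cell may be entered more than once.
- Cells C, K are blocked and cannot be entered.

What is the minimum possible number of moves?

3

With diagonal moves allowed, the Chebyshev distance max(|Δrow|,|Δcol|) from A to D is 3, so at least 3 moves are needed.
A route of 3 moves achieves this: A → B → J → D.
Since 3 matches the lower bound, it is optimal.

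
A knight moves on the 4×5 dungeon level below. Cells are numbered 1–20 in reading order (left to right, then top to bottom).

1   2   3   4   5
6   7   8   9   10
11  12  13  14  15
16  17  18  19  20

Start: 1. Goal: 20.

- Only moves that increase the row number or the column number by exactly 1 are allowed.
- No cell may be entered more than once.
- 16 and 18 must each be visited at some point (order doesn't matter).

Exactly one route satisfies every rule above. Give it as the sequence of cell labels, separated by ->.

Moves only go right or down, so the column and row indices never decrease.
Route from 1: down 3 to 16, right 4 to 20 — 7 moves in all.
Check: all required cells visited.

1 -> 6 -> 11 -> 16 -> 17 -> 18 -> 19 -> 20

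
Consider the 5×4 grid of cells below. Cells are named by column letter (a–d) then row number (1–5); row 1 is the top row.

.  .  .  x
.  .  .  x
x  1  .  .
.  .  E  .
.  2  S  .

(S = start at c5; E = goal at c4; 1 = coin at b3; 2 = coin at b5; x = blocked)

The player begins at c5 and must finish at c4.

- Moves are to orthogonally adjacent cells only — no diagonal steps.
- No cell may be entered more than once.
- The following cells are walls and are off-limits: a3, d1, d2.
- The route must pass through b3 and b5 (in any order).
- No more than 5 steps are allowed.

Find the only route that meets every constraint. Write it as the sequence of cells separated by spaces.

The budget equals the shortest possible length, so every move has to be on a shortest route through the required cells.
Route from c5: left 1 to b5, up 2 to b3, right 1 to c3, down 1 to c4 — 5 moves in all.
Check: all required cells visited; 5 ≤ 5 moves.

c5 b5 b4 b3 c3 c4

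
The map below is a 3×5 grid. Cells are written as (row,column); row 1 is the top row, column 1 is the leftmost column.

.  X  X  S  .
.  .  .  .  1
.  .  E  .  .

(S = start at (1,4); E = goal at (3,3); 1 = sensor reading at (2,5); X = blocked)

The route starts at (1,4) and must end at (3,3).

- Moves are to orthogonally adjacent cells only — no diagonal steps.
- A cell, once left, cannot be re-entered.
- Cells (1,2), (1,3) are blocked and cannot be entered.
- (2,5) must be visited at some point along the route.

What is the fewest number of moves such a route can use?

Any route passes through (2,5) somewhere between (1,4) and (3,3). Summing Manhattan distances along the two legs ((1,4) → (2,5) → (3,3)) gives a lower bound of 2 + 3 = 5 moves.
A route of 5 moves achieves this: (1,4) → (2,4) → (2,5) → (3,5) → (3,4) → (3,3).
Since 5 matches the lower bound, it is optimal.

5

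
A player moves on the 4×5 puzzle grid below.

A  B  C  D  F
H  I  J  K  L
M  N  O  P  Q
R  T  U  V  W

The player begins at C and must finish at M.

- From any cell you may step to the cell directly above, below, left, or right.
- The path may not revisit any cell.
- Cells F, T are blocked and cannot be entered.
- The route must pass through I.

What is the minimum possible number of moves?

Any route passes through I somewhere between C and M. Summing Manhattan distances along the two legs (C → I → M) gives a lower bound of 2 + 2 = 4 moves.
A route of 4 moves achieves this: C → J → I → N → M.
Since 4 matches the lower bound, it is optimal.

4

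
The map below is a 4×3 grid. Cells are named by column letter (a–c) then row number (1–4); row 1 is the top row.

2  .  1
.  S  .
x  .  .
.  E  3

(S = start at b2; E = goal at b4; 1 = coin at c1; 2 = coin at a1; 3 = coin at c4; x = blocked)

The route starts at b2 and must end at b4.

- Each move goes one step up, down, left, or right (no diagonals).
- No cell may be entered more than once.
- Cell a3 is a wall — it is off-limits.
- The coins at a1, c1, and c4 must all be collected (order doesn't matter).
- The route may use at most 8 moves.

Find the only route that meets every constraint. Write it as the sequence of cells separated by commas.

Any route must reach a1, c1, and c4 and still end at b4 within 8 moves, so the order of the required stops is forced.
Route from b2: left 1 to a2, up 1 to a1, right 2 to c1, down 3 to c4, left 1 to b4 — 8 moves in all.
Check: all required cells visited; 8 ≤ 8 moves.

b2, a2, a1, b1, c1, c2, c3, c4, b4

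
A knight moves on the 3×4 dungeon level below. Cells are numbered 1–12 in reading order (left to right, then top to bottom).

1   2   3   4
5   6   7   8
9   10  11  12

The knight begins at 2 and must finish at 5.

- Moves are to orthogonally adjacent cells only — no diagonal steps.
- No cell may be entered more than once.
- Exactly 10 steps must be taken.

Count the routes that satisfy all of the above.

Need simple routes of exactly 10 moves from 2 to 5 (Manhattan distance 2, so 4 moves are spent on a detour and 4 undoing it).
Enumerating: 2 6 7 3 4 8 12 11 10 9 5 | 2 3 4 8 12 11 7 6 10 9 5.
That gives 2 routes.

2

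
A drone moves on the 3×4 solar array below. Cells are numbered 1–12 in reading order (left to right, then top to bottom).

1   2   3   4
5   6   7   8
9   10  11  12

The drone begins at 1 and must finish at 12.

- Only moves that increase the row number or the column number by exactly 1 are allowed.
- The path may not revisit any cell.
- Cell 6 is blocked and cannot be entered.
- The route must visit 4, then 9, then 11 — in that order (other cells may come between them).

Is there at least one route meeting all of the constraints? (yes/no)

no

9 lies to the left of 4, so going from 4 to 9 would need a leftward move — but moves only go right/down, so 4 cannot be visited before 9.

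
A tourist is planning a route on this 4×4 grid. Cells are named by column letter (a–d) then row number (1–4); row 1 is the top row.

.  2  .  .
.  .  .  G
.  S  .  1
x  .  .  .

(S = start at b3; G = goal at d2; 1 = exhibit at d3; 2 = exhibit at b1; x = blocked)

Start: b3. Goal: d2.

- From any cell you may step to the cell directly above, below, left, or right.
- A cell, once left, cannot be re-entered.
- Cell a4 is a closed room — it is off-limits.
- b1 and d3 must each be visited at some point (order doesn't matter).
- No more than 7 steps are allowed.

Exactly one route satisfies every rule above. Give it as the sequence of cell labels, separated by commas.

b3, b2, b1, c1, c2, c3, d3, d2

The 7-move cap with required stops at b1, d3 leaves no slack for detours.
Route from b3: 2× up (reaching b1), right to c1, 2× down (reaching c3), right to d3, up to d2 — 7 moves in all.
Check: all required cells visited; 7 ≤ 7 moves.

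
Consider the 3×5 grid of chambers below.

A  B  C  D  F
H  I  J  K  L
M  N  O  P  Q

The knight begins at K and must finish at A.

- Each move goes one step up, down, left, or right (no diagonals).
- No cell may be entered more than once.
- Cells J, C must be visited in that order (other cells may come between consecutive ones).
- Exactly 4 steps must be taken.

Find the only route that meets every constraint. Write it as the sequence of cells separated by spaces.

K J C B A

The waypoints must appear in the order J, C, with no cell reused.
Route from K: left to J, up to C, 2× left (reaching A) — 4 moves in all.
Check: order respected (J at step 1, C at step 2); 4 moves as required.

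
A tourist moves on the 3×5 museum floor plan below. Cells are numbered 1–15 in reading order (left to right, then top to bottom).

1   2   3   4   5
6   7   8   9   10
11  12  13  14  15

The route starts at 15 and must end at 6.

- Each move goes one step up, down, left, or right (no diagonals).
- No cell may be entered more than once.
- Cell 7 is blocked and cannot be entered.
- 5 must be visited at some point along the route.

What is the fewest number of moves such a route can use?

Any route passes through 5 somewhere between 15 and 6. Summing Manhattan distances along the two legs (15 → 5 → 6) gives a lower bound of 2 + 5 = 7 moves.
A route of 7 moves achieves this: 15 → 10 → 5 → 4 → 3 → 2 → 1 → 6.
Since 7 matches the lower bound, it is optimal.

7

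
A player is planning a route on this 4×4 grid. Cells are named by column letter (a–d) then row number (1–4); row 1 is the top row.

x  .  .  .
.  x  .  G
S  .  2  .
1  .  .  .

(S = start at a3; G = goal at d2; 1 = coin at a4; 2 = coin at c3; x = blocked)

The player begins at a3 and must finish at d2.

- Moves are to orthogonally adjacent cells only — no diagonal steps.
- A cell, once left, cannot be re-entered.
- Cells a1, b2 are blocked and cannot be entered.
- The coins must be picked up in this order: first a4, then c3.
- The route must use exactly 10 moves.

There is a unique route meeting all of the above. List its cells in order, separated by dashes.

The waypoints must appear in the order a4, c3, with no cell reused.
Route from a3: down to a4, 3× right (reaching d4), up to d3, left to c3, 2× up (reaching c1), right to d1, down to d2 — 10 moves in all.
Check: order respected (1 at step 1, 2 at step 6); 10 moves as required.

a3 - a4 - b4 - c4 - d4 - d3 - c3 - c2 - c1 - d1 - d2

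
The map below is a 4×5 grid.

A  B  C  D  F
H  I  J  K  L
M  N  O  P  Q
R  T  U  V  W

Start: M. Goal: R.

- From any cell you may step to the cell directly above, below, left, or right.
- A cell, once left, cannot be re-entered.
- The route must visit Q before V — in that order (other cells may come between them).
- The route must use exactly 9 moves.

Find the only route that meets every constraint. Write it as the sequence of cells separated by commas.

The waypoints must appear in the order Q, V, with no cell reused.
Route from M: right 4 to Q, down 1 to W, left 4 to R — 9 moves in all.
Check: order respected (Q at step 4, V at step 6); 9 moves as required.

M, N, O, P, Q, W, V, U, T, R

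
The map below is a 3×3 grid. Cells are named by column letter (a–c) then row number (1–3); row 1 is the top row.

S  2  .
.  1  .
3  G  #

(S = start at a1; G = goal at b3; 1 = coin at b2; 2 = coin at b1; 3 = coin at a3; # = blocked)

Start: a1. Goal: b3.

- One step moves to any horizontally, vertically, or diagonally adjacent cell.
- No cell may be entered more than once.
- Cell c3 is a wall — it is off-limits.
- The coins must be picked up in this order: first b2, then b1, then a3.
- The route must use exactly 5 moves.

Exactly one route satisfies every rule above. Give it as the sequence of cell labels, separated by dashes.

The waypoints must appear in the order b2, b1, a3, with no cell reused.
Route from a1: down-right 1 to b2, up 1 to b1, down-left 1 to a2, down 1 to a3, right 1 to b3 — 5 moves in all.
Check: order respected (1 at step 1, 2 at step 2, 3 at step 4); 5 moves as required.

a1 - b2 - b1 - a2 - a3 - b3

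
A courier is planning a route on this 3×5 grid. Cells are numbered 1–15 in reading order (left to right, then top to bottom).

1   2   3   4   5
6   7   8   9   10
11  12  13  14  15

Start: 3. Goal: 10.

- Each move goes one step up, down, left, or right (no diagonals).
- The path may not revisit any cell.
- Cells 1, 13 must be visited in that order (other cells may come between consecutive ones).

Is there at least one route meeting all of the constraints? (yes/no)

yes

One route that works: 3 → 2 → 1 → 6 → 11 → 12 → 13 → 8 → 9 → 10.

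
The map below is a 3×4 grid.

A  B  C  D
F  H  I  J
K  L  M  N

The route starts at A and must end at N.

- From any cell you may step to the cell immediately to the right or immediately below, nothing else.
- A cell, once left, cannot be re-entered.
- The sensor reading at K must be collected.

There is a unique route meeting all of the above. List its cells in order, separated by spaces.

A F K L M N

Moves only go right or down, so the column and row indices never decrease.
Route from A: down 2 to K, right 3 to N — 5 moves in all.
Check: all required cells visited.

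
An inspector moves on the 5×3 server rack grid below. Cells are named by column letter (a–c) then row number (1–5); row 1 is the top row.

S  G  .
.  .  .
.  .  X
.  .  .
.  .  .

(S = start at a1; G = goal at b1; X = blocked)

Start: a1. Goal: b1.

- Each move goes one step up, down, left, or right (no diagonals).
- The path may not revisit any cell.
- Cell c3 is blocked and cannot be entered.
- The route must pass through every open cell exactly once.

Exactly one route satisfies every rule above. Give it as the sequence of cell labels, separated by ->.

a1 -> a2 -> a3 -> a4 -> a5 -> b5 -> c5 -> c4 -> b4 -> b3 -> b2 -> c2 -> c1 -> b1

Need to visit all 14 open cells exactly once, starting at a1 and ending at b1.
Cell c1 has only two open neighbours (c2 and b1), so the path must pass straight through it: one of those is the cell it's entered from and the other is where it exits.
Route from a1: down 4 to a5, right 2 to c5, up 1 to c4, left 1 to b4, up 2 to b2, right 1 to c2, up 1 to c1, left 1 to b1 — 13 moves in all.
Check: all 14 open cells covered.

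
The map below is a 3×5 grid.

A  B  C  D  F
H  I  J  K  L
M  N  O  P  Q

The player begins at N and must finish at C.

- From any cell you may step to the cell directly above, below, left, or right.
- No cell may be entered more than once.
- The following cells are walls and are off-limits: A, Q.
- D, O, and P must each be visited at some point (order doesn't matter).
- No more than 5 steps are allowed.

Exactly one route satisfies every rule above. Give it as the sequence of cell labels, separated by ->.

Any route must reach D, O, and P and still end at C within 5 moves, so the order of the required stops is forced.
Route from N: right 2 to P, up 2 to D, left 1 to C — 5 moves in all.
Check: all required cells visited; 5 ≤ 5 moves.

N -> O -> P -> K -> D -> C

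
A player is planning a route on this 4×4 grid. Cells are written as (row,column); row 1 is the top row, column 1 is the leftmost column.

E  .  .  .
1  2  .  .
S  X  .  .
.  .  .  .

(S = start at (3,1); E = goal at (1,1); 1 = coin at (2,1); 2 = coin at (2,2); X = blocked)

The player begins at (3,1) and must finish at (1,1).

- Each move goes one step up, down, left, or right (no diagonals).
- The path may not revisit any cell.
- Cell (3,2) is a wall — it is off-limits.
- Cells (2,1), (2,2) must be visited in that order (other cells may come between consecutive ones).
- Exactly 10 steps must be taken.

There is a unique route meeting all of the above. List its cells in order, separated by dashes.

The waypoints must appear in the order (2,1), (2,2), with no cell reused.
Route from (3,1): up to (2,1), 2× right (reaching (2,3)), down to (3,3), right to (3,4), 2× up (reaching (1,4)), 3× left (reaching (1,1)) — 10 moves in all.
Check: order respected (1 at step 1, 2 at step 2); 10 moves as required.

(3,1) - (2,1) - (2,2) - (2,3) - (3,3) - (3,4) - (2,4) - (1,4) - (1,3) - (1,2) - (1,1)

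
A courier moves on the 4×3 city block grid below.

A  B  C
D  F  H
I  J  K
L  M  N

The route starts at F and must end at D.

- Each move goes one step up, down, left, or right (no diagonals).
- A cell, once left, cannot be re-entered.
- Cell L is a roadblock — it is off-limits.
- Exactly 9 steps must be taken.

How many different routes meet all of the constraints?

Need simple routes of exactly 9 moves from F to D (Manhattan distance 1, so 4 moves are spent on a detour and 4 undoing it).
Enumerating: F B C H K N M J I D | F J M N K H C B A D.
That gives 2 routes.

2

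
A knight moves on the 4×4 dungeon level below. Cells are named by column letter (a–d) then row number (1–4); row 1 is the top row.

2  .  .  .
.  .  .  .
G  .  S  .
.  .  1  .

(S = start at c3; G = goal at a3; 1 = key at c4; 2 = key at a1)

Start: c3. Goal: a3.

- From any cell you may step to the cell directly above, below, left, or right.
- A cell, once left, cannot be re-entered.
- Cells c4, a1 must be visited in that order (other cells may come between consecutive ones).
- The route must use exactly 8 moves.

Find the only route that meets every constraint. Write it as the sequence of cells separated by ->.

The waypoints must appear in the order c4, a1, with no cell reused.
Route from c3: down 1 to c4, left 1 to b4, up 3 to b1, left 1 to a1, down 2 to a3 — 8 moves in all.
Check: order respected (1 at step 1, 2 at step 6); 8 moves as required.

c3 -> c4 -> b4 -> b3 -> b2 -> b1 -> a1 -> a2 -> a3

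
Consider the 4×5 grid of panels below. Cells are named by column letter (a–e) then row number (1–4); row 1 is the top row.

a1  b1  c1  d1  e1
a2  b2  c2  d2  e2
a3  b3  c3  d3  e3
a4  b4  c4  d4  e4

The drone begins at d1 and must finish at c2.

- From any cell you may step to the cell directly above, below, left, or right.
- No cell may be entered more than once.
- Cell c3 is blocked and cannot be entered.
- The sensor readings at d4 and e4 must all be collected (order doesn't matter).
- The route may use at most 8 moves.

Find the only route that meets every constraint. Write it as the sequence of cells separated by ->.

The 8-move cap with required stops at d4, e4 leaves no slack for detours.
Route from d1: right 1 to e1, down 3 to e4, left 1 to d4, up 2 to d2, left 1 to c2 — 8 moves in all.
Check: all required cells visited; 8 ≤ 8 moves.

d1 -> e1 -> e2 -> e3 -> e4 -> d4 -> d3 -> d2 -> c2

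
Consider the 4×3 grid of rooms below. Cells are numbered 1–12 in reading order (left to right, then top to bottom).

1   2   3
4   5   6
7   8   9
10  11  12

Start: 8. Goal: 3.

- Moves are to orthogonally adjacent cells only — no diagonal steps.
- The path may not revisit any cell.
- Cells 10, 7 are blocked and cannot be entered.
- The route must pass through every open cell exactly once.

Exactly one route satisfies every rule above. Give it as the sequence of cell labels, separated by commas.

Need to visit all 10 open cells exactly once, starting at 8 and ending at 3.
Cell 12 has only two open neighbours (9 and 11), so the path must pass straight through it: one of those is the cell it's entered from and the other is where it exits.
Route from 8: down 1 to 11, right 1 to 12, up 2 to 6, left 2 to 4, up 1 to 1, right 2 to 3 — 9 moves in all.
Check: all 10 open cells covered.

8, 11, 12, 9, 6, 5, 4, 1, 2, 3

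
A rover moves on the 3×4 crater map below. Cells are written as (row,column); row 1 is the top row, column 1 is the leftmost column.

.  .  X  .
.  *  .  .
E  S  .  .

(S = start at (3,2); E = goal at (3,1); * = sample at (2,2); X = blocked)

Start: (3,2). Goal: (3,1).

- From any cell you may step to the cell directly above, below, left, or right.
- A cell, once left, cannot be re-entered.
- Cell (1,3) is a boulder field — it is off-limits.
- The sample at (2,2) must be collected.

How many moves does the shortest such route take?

Any route passes through (2,2) somewhere between (3,2) and (3,1). Summing Manhattan distances along the two legs ((3,2) → (2,2) → (3,1)) gives a lower bound of 1 + 2 = 3 moves.
A route of 3 moves achieves this: (3,2) → (2,2) → (2,1) → (3,1).
Since 3 matches the lower bound, it is optimal.

3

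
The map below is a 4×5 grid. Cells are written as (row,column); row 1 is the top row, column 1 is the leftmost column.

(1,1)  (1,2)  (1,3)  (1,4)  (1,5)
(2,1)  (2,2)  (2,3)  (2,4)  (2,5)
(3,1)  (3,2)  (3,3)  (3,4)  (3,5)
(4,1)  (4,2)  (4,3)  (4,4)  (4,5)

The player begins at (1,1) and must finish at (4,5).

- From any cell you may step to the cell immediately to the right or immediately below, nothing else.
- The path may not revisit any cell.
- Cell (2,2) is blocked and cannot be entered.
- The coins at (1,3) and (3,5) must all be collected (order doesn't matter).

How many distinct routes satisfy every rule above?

6

A right/down-only route from (1,1) to (4,5) makes exactly 3 down-moves and 4 right-moves in some order.
With no other constraints that would be C(7,3) = 35 routes.
A monotone route can only reach the required cells in the order (1,3), (3,5), so split there and multiply the segment counts (each segment already excludes blocked cells): (1,1)→(1,3): 1; (1,3)→(3,5): 6; (3,5)→(4,5): 1; product = 6.
That gives 6 routes.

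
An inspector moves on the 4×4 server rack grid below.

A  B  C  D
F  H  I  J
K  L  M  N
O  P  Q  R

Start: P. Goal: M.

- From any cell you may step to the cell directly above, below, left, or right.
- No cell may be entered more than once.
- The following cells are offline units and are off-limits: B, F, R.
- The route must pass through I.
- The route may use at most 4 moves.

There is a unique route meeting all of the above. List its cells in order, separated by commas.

The budget equals the shortest possible length, so every move has to be on a shortest route through the required cells.
Route from P: up 2 to H, right 1 to I, down 1 to M — 4 moves in all.
Check: all required cells visited; 4 ≤ 4 moves.

P, L, H, I, M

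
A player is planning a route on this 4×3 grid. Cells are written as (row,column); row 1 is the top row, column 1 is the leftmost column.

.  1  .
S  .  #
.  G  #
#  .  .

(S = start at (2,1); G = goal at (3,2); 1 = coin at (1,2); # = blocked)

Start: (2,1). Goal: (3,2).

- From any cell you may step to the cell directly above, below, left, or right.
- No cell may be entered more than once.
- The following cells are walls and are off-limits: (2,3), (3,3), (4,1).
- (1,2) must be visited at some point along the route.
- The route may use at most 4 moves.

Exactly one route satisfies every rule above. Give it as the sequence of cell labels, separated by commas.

(2,1), (1,1), (1,2), (2,2), (3,2)

Any route must reach (1,2) and still end at (3,2) within 4 moves, so the order of the required stops is forced.
Route from (2,1): up to (1,1), right to (1,2), 2× down (reaching (3,2)) — 4 moves in all.
Check: all required cells visited; 4 ≤ 4 moves.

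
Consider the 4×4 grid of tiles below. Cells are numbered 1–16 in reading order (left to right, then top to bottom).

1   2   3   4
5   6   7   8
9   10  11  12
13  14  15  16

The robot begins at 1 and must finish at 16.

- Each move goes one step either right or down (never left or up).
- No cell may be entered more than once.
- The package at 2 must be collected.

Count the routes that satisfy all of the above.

10

A right/down-only route from 1 to 16 makes exactly 3 down-moves and 3 right-moves in some order.
With no other constraints that would be C(6,3) = 20 routes.
Split at 2 and multiply the segment counts: 1→2: 1; 2→16: 10; product = 10.
That gives 10 routes.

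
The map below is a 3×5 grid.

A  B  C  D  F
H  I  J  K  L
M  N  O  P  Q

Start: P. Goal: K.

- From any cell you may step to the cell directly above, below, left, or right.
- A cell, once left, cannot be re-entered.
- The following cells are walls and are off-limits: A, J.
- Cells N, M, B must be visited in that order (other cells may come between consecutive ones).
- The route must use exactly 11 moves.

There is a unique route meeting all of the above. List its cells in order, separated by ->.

P -> O -> N -> M -> H -> I -> B -> C -> D -> F -> L -> K

The waypoints must appear in the order N, M, B, with no cell reused.
Route from P: 3× left (reaching M), up to H, right to I, up to B, 3× right (reaching F), down to L, left to K — 11 moves in all.
Check: order respected (N at step 2, M at step 3, B at step 6); 11 moves as required.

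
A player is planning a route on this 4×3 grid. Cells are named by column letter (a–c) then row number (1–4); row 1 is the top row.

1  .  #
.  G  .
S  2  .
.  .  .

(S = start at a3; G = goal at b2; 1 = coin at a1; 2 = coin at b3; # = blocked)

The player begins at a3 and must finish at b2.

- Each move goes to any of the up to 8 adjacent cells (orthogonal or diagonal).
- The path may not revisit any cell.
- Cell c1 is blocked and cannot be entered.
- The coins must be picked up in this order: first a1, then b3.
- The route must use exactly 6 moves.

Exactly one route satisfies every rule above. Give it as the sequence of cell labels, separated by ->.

a3 -> a2 -> a1 -> b1 -> c2 -> b3 -> b2

The waypoints must appear in the order a1, b3, with no cell reused.
Route from a3: up 2 to a1, right 1 to b1, down-right 1 to c2, down-left 1 to b3, up 1 to b2 — 6 moves in all.
Check: order respected (1 at step 2, 2 at step 5); 6 moves as required.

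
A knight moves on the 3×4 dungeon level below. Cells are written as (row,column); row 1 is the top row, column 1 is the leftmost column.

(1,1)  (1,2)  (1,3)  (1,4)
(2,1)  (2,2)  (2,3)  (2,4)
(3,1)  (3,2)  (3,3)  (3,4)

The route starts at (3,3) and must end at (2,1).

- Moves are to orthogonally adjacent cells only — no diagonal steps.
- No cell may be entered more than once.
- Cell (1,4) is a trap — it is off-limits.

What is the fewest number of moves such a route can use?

The Manhattan distance from (3,3) to (2,1) is |3−2| + |3−1| = 3, so at least 3 moves are needed.
A route of 3 moves achieves this: (3,3) → (2,3) → (2,2) → (2,1).
Since 3 matches the lower bound, it is optimal.

3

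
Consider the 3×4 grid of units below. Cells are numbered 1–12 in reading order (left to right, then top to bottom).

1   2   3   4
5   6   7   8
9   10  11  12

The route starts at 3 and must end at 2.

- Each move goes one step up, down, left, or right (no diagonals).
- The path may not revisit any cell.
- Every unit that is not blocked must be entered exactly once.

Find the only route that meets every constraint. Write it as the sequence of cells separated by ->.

Need to visit all 12 open cells exactly once, starting at 3 and ending at 2.
Cell 12 has only two open neighbours (8 and 11), so the path must pass straight through it: one of those is the cell it's entered from and the other is where it exits.
Route from 3: right to 4, 2× down (reaching 12), left to 11, up to 7, left to 6, down to 10, left to 9, 2× up (reaching 1), right to 2 — 11 moves in all.
Check: all 12 open cells covered.

3 -> 4 -> 8 -> 12 -> 11 -> 7 -> 6 -> 10 -> 9 -> 5 -> 1 -> 2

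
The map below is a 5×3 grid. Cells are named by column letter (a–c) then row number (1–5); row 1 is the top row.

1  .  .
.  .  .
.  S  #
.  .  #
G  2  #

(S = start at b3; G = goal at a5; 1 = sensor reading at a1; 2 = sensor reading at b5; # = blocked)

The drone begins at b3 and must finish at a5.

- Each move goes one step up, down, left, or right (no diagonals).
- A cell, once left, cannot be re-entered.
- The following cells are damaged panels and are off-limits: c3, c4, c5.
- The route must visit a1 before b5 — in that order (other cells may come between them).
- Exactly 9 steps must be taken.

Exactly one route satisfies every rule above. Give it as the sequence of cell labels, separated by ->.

b3 -> b2 -> b1 -> a1 -> a2 -> a3 -> a4 -> b4 -> b5 -> a5

The waypoints must appear in the order a1, b5, with no cell reused.
Route from b3: 2× up (reaching b1), left to a1, 3× down (reaching a4), right to b4, down to b5, left to a5 — 9 moves in all.
Check: order respected (1 at step 3, 2 at step 8); 9 moves as required.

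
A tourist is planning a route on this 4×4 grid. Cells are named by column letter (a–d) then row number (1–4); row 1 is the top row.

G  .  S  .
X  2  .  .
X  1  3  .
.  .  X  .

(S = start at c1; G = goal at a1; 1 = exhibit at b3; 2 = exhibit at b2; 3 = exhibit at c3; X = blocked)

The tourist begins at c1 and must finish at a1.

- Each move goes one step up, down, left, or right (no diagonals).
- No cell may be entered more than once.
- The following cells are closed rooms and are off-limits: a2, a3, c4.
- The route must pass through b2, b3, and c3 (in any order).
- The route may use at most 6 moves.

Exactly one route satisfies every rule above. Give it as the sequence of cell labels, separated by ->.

c1 -> c2 -> c3 -> b3 -> b2 -> b1 -> a1

Any route must reach b2, b3, and c3 and still end at a1 within 6 moves, so the order of the required stops is forced.
Route from c1: 2× down (reaching c3), left to b3, 2× up (reaching b1), left to a1 — 6 moves in all.
Check: all required cells visited; 6 ≤ 6 moves.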